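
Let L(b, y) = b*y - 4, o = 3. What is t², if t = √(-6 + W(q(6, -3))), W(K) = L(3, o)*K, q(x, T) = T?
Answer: -21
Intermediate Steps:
L(b, y) = -4 + b*y
W(K) = 5*K (W(K) = (-4 + 3*3)*K = (-4 + 9)*K = 5*K)
t = I*√21 (t = √(-6 + 5*(-3)) = √(-6 - 15) = √(-21) = I*√21 ≈ 4.5826*I)
t² = (I*√21)² = -21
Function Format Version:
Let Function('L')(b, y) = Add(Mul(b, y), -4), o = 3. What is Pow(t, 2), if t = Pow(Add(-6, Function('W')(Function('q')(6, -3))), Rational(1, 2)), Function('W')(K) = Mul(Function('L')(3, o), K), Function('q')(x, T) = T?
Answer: -21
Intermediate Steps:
Function('L')(b, y) = Add(-4, Mul(b, y))
Function('W')(K) = Mul(5, K) (Function('W')(K) = Mul(Add(-4, Mul(3, 3)), K) = Mul(Add(-4, 9), K) = Mul(5, K))
t = Mul(I, Pow(21, Rational(1, 2))) (t = Pow(Add(-6, Mul(5, -3)), Rational(1, 2)) = Pow(Add(-6, -15), Rational(1, 2)) = Pow(-21, Rational(1, 2)) = Mul(I, Pow(21, Rational(1, 2))) ≈ Mul(4.5826, I))
Pow(t, 2) = Pow(Mul(I, Pow(21, Rational(1, 2))), 2) = -21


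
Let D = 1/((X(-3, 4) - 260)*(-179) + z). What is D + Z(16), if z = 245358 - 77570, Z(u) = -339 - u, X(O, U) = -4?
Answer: -76340619/215044 ≈ -355.00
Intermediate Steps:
z = 167788
D = 1/215044 (D = 1/((-4 - 260)*(-179) + 167788) = 1/(-264*(-179) + 167788) = 1/(47256 + 167788) = 1/215044 ≈ 4.6502e-6)
D + Z(16) = 1/215044 + (-339 - 1*16) = 1/215044 + (-339 - 16) = 1/215044 - 355 = -76340619/215044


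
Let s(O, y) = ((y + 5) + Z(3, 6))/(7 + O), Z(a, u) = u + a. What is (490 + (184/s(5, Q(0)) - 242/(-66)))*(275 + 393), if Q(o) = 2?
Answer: 1265860/3 ≈ 4.2195e+5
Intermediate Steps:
Z(a, u) = a + u
s(O, y) = (14 + y)/(7 + O) (s(O, y) = ((y + 5) + (3 + 6))/(7 + O) = ((5 + y) + 9)/(7 + O) = (14 + y)/(7 + O))
(490 + (184/s(5, Q(0)) - 242/(-66)))*(275 + 393) = (490 + (184/(((14 + 2)/(7 + 5))) - 242/(-66)))*(275 + 393) = (490 + (184/((16/12)) - 242*(-1/66)))*668 = (490 + (184/(((1/12)*16)) + 11/3))*668 = (490 + (184/(4/3) + 11/3))*668 = (490 + (184*(¾) + 11/3))*668 = (490 + (138 + 11/3))*668 = (490 + 425/3)*668 = (1895/3)*668 = 1265860/3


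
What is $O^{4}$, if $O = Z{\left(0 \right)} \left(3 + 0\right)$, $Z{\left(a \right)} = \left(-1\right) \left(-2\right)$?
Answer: $1296$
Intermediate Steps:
$Z{\left(a \right)} = 2$
$O = 6$ ($O = 2 \left(3 + 0\right) = 2 \cdot 3 = 6$)
$O^{4} = 6^{4} = 1296$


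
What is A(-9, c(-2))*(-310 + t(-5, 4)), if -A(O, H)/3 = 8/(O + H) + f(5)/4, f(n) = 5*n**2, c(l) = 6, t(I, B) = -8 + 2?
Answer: 27097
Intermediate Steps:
t(I, B) = -6
A(O, H) = -375/4 - 24/(H + O) (A(O, H) = -3*(8/(O + H) + (5*5**2)/4) = -3*(8/(H + O) + (5*25)*(1/4)) = -3*(8/(H + O) + 125*(1/4)) = -3*(8/(H + O) + 125/4) = -3*(125/4 + 8/(H + O)) = -375/4 - 24/(H + O))
A(-9, c(-2))*(-310 + t(-5, 4)) = (3*(-32 - 125*6 - 125*(-9))/(4*(6 - 9)))*(-310 - 6) = ((3/4)*(-32 - 750 + 1125)/(-3))*(-316) = ((3/4)*(-1/3)*343)*(-316) = -343/4*(-316) = 27097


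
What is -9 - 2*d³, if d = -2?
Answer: 7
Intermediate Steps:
-9 - 2*d³ = -9 - 2*(-2)³ = -9 - 2*(-8) = -9 + 16 = 7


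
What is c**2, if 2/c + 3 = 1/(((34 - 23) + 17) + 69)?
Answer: 9409/21025 ≈ 0.44752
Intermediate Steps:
c = -97/145 (c = 2/(-3 + 1/(((34 - 23) + 17) + 69)) = 2/(-3 + 1/((11 + 17) + 69)) = 2/(-3 + 1/(28 + 69)) = 2/(-3 + 1/97) = 2/(-290/97) = 2*(-97/290) = -97/145 ≈ -0.66897)
c**2 = (-97/145)**2 = 9409/21025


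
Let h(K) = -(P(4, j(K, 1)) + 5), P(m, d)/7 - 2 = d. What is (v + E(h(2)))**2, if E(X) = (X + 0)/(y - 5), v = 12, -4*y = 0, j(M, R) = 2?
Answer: 8649/25 ≈ 345.96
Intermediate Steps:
P(m, d) = 14 + 7*d
y = 0 (y = -1/4*0 = 0)
h(K) = -33 (h(K) = -((14 + 7*2) + 5) = -((14 + 14) + 5) = -(28 + 5) = -1*33 = -33)
E(X) = -X/5 (E(X) = (X + 0)/(0 - 5) = X/(-5) = X*(-1/5) = -X/5)
(v + E(h(2)))**2 = (12 - 1/5*(-33))**2 = (12 + 33/5)**2 = (93/5)**2 = 8649/25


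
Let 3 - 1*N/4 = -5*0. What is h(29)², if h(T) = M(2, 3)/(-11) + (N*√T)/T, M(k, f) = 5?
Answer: 18149/3509 - 120*√29/319 ≈ 3.1464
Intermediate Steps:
N = 12 (N = 12 - (-20)*0 = 12 - 4*0 = 12 + 0 = 12)
h(T) = -5/11 + 12/√T (h(T) = 5/(-11) + (12*√T)/T = 5*(-1/11) + 12/√T = -5/11 + 12/√T)
h(29)² = (-5/11 + 12/√29)² = (-5/11 + 12*(√29/29))² = (-5/11 + 12*√29/29)²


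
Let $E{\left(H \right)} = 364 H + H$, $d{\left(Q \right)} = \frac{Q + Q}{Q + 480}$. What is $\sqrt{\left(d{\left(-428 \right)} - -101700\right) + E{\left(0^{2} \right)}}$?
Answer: $\frac{17 \sqrt{59462}}{13} \approx 318.88$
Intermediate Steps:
$d{\left(Q \right)} = \frac{2 Q}{480 + Q}$
$E{\left(H \right)} = 365 H$
$\sqrt{\left(d{\left(-428 \right)} - -101700\right) + E{\left(0^{2} \right)}} = \sqrt{\left(2 \left(-428\right) \frac{1}{480 - 428} - -101700\right) + 365 \cdot 0^{2}} = \sqrt{\left(2 \left(-428\right) \frac{1}{52} + 101700\right) + 365 \cdot 0} = \sqrt{\left(2 \left(-428\right) \frac{1}{52} + 101700\right) + 0} = \sqrt{\left(- \frac{214}{13} + 101700\right) + 0} = \sqrt{\frac{1321886}{13} + 0} = \sqrt{\frac{1321886}{13}} = \frac{17 \sqrt{59462}}{13}$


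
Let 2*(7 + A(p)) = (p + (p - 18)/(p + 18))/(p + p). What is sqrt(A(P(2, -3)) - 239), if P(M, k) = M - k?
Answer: 3*I*sqrt(1444630)/230 ≈ 15.677*I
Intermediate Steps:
A(p) = -7 + (p + (-18 + p)/(18 + p))/(4*p) (A(p) = -7 + ((p + (p - 18)/(p + 18))/(p + p))/2 = -7 + ((p + (-18 + p)/(18 + p))/((2*p)))/2 = -7 + ((p + (-18 + p)/(18 + p))*(1/(2*p)))/2 = -7 + ((p + (-18 + p)/(18 + p))/(2*p))/2 = -7 + (p + (-18 + p)/(18 + p))/(4*p))
sqrt(A(P(2, -3)) - 239) = sqrt((-18 - 485*(2 - 1*(-3)) - 27*(2 - 1*(-3))**2)/(4*(2 - 1*(-3))*(18 + (2 - 1*(-3)))) - 239) = sqrt((-18 - 485*(2 + 3) - 27*(2 + 3)**2)/(4*(2 + 3)*(18 + (2 + 3))) - 239) = sqrt((1/4)*(-18 - 485*5 - 27*5**2)/(5*(18 + 5)) - 239) = sqrt((1/4)*(1/5)*(-18 - 2425 - 27*25)/23 - 239) = sqrt((1/4)*(1/5)*(1/23)*(-18 - 2425 - 675) - 239) = sqrt((1/4)*(1/5)*(1/23)*(-3118) - 239) = sqrt(-1559/230 - 239) = sqrt(-56529/230) = 3*I*sqrt(1444630)/230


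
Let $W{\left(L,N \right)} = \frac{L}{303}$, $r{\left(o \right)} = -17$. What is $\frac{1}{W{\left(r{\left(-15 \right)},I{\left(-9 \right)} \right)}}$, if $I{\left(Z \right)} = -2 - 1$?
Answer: $- \frac{303}{17} \approx -17.824$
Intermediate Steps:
$I{\left(Z \right)} = -3$
$W{\left(L,N \right)} = \frac{L}{303}$ ($W{\left(L,N \right)} = L \frac{1}{303} = \frac{L}{303}$)
$\frac{1}{W{\left(r{\left(-15 \right)},I{\left(-9 \right)} \right)}} = \frac{1}{\frac{1}{303} \left(-17\right)} = \frac{1}{- \frac{17}{303}} = - \frac{303}{17}$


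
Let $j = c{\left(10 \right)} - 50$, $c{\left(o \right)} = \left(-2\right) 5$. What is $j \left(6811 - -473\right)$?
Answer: $-437040$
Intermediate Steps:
$c{\left(o \right)} = -10$
$j = -60$ ($j = -10 - 50 = -60$)
$j \left(6811 - -473\right) = - 60 \left(6811 - -473\right) = - 60 \left(6811 + \left(528 - 55\right)\right) = - 60 \left(6811 + 473\right) = \left(-60\right) 7284 = -437040$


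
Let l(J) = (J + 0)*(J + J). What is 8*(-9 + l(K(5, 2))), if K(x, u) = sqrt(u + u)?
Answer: -8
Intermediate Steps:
K(x, u) = sqrt(2)*sqrt(u) (K(x, u) = sqrt(2*u) = sqrt(2)*sqrt(u))
l(J) = 2*J**2 (l(J) = J*(2*J) = 2*J**2)
8*(-9 + l(K(5, 2))) = 8*(-9 + 2*(sqrt(2)*sqrt(2))**2) = 8*(-9 + 2*2**2) = 8*(-9 + 2*4) = 8*(-9 + 8) = 8*(-1) = -8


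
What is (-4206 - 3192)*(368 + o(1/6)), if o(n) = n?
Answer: -2723697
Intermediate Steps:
(-4206 - 3192)*(368 + o(1/6)) = (-4206 - 3192)*(368 + 1/6) = -7398*(368 + 1/6) = -7398*2209/6 = -2723697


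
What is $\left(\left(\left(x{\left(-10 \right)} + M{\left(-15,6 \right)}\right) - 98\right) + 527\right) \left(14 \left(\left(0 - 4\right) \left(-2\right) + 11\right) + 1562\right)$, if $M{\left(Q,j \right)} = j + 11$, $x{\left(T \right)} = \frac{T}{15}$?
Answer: $\frac{2442208}{3} \approx 8.1407 \cdot 10^{5}$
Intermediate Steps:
$x{\left(T \right)} = \frac{T}{15}$ ($x{\left(T \right)} = T \frac{1}{15} = \frac{T}{15}$)
$M{\left(Q,j \right)} = 11 + j$
$\left(\left(\left(x{\left(-10 \right)} + M{\left(-15,6 \right)}\right) - 98\right) + 527\right) \left(14 \left(\left(0 - 4\right) \left(-2\right) + 11\right) + 1562\right) = \left(\left(\left(\frac{1}{15} \left(-10\right) + \left(11 + 6\right)\right) - 98\right) + 527\right) \left(14 \left(\left(0 - 4\right) \left(-2\right) + 11\right) + 1562\right) = \left(\left(\left(- \frac{2}{3} + 17\right) - 98\right) + 527\right) \left(14 \left(\left(-4\right) \left(-2\right) + 11\right) + 1562\right) = \left(\left(\frac{49}{3} - 98\right) + 527\right) \left(14 \left(8 + 11\right) + 1562\right) = \left(- \frac{245}{3} + 527\right) \left(14 \cdot 19 + 1562\right) = \frac{1336 \left(266 + 1562\right)}{3} = \frac{1336}{3} \cdot 1828 = \frac{2442208}{3}$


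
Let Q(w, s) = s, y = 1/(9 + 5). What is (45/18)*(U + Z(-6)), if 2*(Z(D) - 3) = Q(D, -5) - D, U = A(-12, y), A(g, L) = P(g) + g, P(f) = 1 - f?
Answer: 45/4 ≈ 11.250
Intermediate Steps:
y = 1/14 ≈ 0.071429
A(g, L) = 1 (A(g, L) = (1 - g) + g = 1)
U = 1
Z(D) = ½ - D/2 (Z(D) = 3 + (-5 - D)/2 = 3 + (-5/2 - D/2) = ½ - D/2)
(45/18)*(U + Z(-6)) = (45/18)*(1 + (½ - ½*(-6))) = (45*(1/18))*(1 + (½ + 3)) = 5*(1 + 7/2)/2 = (5/2)*(9/2) = 45/4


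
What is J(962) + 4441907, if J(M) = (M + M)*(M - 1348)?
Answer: 3699243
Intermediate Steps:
J(M) = 2*M*(-1348 + M) (J(M) = (2*M)*(-1348 + M) = 2*M*(-1348 + M))
J(962) + 4441907 = 2*962*(-1348 + 962) + 4441907 = 2*962*(-386) + 4441907 = -742664 + 4441907 = 3699243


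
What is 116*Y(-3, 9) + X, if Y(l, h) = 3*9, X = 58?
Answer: 3190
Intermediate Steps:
Y(l, h) = 27
116*Y(-3, 9) + X = 116*27 + 58 = 3132 + 58 = 3190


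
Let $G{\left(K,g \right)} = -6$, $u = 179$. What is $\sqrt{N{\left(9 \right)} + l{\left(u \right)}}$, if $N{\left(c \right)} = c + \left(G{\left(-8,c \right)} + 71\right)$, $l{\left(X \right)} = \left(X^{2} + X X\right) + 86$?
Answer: $3 \sqrt{7138} \approx 253.46$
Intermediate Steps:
$l{\left(X \right)} = 86 + 2 X^{2}$ ($l{\left(X \right)} = \left(X^{2} + X^{2}\right) + 86 = 2 X^{2} + 86 = 86 + 2 X^{2}$)
$N{\left(c \right)} = 65 + c$ ($N{\left(c \right)} = c + \left(-6 + 71\right) = c + 65 = 65 + c$)
$\sqrt{N{\left(9 \right)} + l{\left(u \right)}} = \sqrt{\left(65 + 9\right) + \left(86 + 2 \cdot 179^{2}\right)} = \sqrt{74 + \left(86 + 2 \cdot 32041\right)} = \sqrt{74 + \left(86 + 64082\right)} = \sqrt{74 + 64168} = \sqrt{64242} = 3 \sqrt{7138}$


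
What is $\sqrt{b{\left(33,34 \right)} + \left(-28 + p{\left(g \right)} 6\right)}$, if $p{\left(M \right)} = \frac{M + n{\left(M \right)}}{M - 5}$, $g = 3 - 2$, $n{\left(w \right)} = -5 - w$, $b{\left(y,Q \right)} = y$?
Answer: $\frac{5 \sqrt{2}}{2} \approx 3.5355$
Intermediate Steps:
$g = 1$
$p{\left(M \right)} = - \frac{5}{-5 + M}$ ($p{\left(M \right)} = \frac{M - \left(5 + M\right)}{M - 5} = - \frac{5}{-5 + M}$)
$\sqrt{b{\left(33,34 \right)} + \left(-28 + p{\left(g \right)} 6\right)} = \sqrt{33 - \left(28 - - \frac{5}{-5 + 1} \cdot 6\right)} = \sqrt{33 - \left(28 - - \frac{5}{-4} \cdot 6\right)} = \sqrt{33 - \left(28 - \left(-5\right) \left(- \frac{1}{4}\right) 6\right)} = \sqrt{33 + \left(-28 + \frac{5}{4} \cdot 6\right)} = \sqrt{33 + \left(-28 + \frac{15}{2}\right)} = \sqrt{33 - \frac{41}{2}} = \sqrt{\frac{25}{2}} = \frac{5 \sqrt{2}}{2}$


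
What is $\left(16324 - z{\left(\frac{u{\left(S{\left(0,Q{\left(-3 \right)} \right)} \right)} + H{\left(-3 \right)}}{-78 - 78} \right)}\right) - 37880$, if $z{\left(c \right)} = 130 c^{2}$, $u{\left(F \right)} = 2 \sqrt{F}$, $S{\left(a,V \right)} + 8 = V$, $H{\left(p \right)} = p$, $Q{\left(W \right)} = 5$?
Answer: $- \frac{6725467}{312} + \frac{5 i \sqrt{3}}{78} \approx -21556.0 + 0.11103 i$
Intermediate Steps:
$S{\left(a,V \right)} = -8 + V$
$\left(16324 - z{\left(\frac{u{\left(S{\left(0,Q{\left(-3 \right)} \right)} \right)} + H{\left(-3 \right)}}{-78 - 78} \right)}\right) - 37880 = \left(16324 - 130 \left(\frac{2 \sqrt{-8 + 5} - 3}{-78 - 78}\right)^{2}\right) - 37880 = \left(16324 - 130 \left(\frac{2 \sqrt{-3} - 3}{-156}\right)^{2}\right) - 37880 = \left(16324 - 130 \left(\left(2 i \sqrt{3} - 3\right) \left(- \frac{1}{156}\right)\right)^{2}\right) - 37880 = \left(16324 - 130 \left(\left(-3 + 2 i \sqrt{3}\right) \left(- \frac{1}{156}\right)\right)^{2}\right) - 37880 = \left(16324 - 130 \left(\frac{1}{52} - \frac{i \sqrt{3}}{78}\right)^{2}\right) - 37880 = -21556 - 130 \left(\frac{1}{52} - \frac{i \sqrt{3}}{78}\right)^{2}$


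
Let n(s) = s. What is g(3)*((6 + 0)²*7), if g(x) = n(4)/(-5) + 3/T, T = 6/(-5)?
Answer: -4158/5 ≈ -831.60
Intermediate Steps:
T = -6/5 (T = 6*(-⅕) = -6/5 ≈ -1.2000)
g(x) = -33/10 (g(x) = 4/(-5) + 3/(-6/5) = 4*(-⅕) + 3*(-⅚) = -⅘ - 5/2 = -33/10)
g(3)*((6 + 0)²*7) = -33*(6 + 0)²*7/10 = -33*6²*7/10 = -594*7/5 = -33/10*252 = -4158/5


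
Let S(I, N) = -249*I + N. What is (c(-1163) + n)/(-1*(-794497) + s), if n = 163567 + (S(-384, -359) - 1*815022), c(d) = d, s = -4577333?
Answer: 557361/3782836 ≈ 0.14734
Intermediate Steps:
S(I, N) = N - 249*I
n = -556198 (n = 163567 + ((-359 - 249*(-384)) - 1*815022) = 163567 + ((-359 + 95616) - 815022) = 163567 + (95257 - 815022) = 163567 - 719765 = -556198)
(c(-1163) + n)/(-1*(-794497) + s) = (-1163 - 556198)/(-1*(-794497) - 4577333) = -557361/(794497 - 4577333) = -557361/(-3782836) = -557361*(-1/3782836) = 557361/3782836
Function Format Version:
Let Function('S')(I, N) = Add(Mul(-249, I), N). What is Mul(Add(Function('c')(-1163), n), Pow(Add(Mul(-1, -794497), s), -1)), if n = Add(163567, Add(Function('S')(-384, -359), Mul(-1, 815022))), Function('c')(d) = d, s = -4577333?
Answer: Rational(557361, 3782836) ≈ 0.14734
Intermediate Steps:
Function('S')(I, N) = Add(N, Mul(-249, I))
n = -556198 (n = Add(163567, Add(Add(-359, Mul(-249, -384)), Mul(-1, 815022))) = Add(163567, Add(Add(-359, 95616), -815022)) = Add(163567, Add(95257, -815022)) = Add(163567, -719765) = -556198)
Mul(Add(Function('c')(-1163), n), Pow(Add(Mul(-1, -794497), s), -1)) = Mul(Add(-1163, -556198), Pow(Add(Mul(-1, -794497), -4577333), -1)) = Mul(-557361, Pow(Add(794497, -4577333), -1)) = Mul(-557361, Pow(-3782836, -1)) = Mul(-557361, Rational(-1, 3782836)) = Rational(557361, 3782836)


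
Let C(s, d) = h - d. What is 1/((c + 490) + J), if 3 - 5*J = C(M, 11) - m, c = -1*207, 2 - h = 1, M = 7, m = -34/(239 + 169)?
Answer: 12/3427 ≈ 0.0035016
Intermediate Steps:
m = -1/12 (m = -34/408 = -34*1/408 = -1/12 ≈ -0.083333)
h = 1 (h = 2 - 1*1 = 2 - 1 = 1)
C(s, d) = 1 - d
c = -207
J = 31/12 (J = ⅗ - ((1 - 1*11) - 1*(-1/12))/5 = ⅗ - ((1 - 11) + 1/12)/5 = ⅗ - (-10 + 1/12)/5 = ⅗ - ⅕*(-119/12) = ⅗ + 119/60 = 31/12 ≈ 2.5833)
1/((c + 490) + J) = 1/((-207 + 490) + 31/12) = 1/(283 + 31/12) = 1/(3427/12) = 12/3427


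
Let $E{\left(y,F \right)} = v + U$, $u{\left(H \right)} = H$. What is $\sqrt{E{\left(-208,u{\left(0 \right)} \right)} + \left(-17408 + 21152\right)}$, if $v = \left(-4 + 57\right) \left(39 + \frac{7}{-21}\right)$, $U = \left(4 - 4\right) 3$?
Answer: $\frac{2 \sqrt{13035}}{3} \approx 76.114$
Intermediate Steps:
$U = 0$ ($U = 0 \cdot 3 = 0$)
$v = \frac{6148}{3}$ ($v = 53 \left(39 + 7 \left(- \frac{1}{21}\right)\right) = 53 \left(39 - \frac{1}{3}\right) = 53 \cdot \frac{116}{3} = \frac{6148}{3} \approx 2049.3$)
$E{\left(y,F \right)} = \frac{6148}{3}$ ($E{\left(y,F \right)} = \frac{6148}{3} + 0 = \frac{6148}{3}$)
$\sqrt{E{\left(-208,u{\left(0 \right)} \right)} + \left(-17408 + 21152\right)} = \sqrt{\frac{6148}{3} + \left(-17408 + 21152\right)} = \sqrt{\frac{6148}{3} + 3744} = \sqrt{\frac{17380}{3}} = \frac{2 \sqrt{13035}}{3}$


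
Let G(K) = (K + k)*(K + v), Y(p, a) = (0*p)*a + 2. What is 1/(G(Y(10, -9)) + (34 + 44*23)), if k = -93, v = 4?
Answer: 1/500 ≈ 0.0020000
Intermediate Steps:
Y(p, a) = 2 (Y(p, a) = 0*a + 2 = 0 + 2 = 2)
G(K) = (-93 + K)*(4 + K) (G(K) = (K - 93)*(K + 4) = (-93 + K)*(4 + K))
1/(G(Y(10, -9)) + (34 + 44*23)) = 1/((-372 + 2² - 89*2) + (34 + 44*23)) = 1/((-372 + 4 - 178) + (34 + 1012)) = 1/(-546 + 1046) = 1/500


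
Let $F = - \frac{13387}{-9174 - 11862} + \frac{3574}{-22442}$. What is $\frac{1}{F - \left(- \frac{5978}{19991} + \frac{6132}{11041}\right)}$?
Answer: $\frac{52099991632687236}{11502655194732461} \approx 4.5294$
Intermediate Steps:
$F = \frac{112624195}{236044956}$ ($F = - \frac{13387}{-21036} + 3574 \left(- \frac{1}{22442}\right) = \left(-13387\right) \left(- \frac{1}{21036}\right) - \frac{1787}{11221} = \frac{13387}{21036} - \frac{1787}{11221} = \frac{112624195}{236044956} \approx 0.47713$)
$\frac{1}{F - \left(- \frac{5978}{19991} + \frac{6132}{11041}\right)} = \frac{1}{\frac{112624195}{236044956} - \left(- \frac{5978}{19991} + \frac{6132}{11041}\right)} = \frac{1}{\frac{112624195}{236044956} - \frac{56581714}{220720631}} = \frac{1}{\frac{11502655194732461}{52099991632687236}} = \frac{52099991632687236}{11502655194732461}$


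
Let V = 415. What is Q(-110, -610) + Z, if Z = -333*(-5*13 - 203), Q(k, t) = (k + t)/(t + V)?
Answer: 1160220/13 ≈ 89248.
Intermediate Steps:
Q(k, t) = (k + t)/(415 + t) (Q(k, t) = (k + t)/(t + 415) = (k + t)/(415 + t))
Z = 89244 (Z = -333*(-65 - 203) = -333*(-268) = 89244)
Q(-110, -610) + Z = (-110 - 610)/(415 - 610) + 89244 = -720/(-195) + 89244 = -1/195*(-720) + 89244 = 48/13 + 89244 = 1160220/13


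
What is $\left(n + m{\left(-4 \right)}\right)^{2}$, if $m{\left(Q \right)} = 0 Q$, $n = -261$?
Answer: $68121$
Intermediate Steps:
$m{\left(Q \right)} = 0$
$\left(n + m{\left(-4 \right)}\right)^{2} = \left(-261 + 0\right)^{2} = \left(-261\right)^{2} = 68121$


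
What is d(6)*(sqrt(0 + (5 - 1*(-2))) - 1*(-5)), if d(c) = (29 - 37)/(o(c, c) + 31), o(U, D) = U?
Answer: -40/37 - 8*sqrt(7)/37 ≈ -1.6531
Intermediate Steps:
d(c) = -8/(31 + c) (d(c) = (29 - 37)/(c + 31) = -8/(31 + c))
d(6)*(sqrt(0 + (5 - 1*(-2))) - 1*(-5)) = (-8/(31 + 6))*(sqrt(0 + (5 - 1*(-2))) - 1*(-5)) = (-8/37)*(sqrt(0 + (5 + 2)) + 5) = (-8*1/37)*(sqrt(0 + 7) + 5) = -8*(sqrt(7) + 5)/37 = -8*(5 + sqrt(7))/37 = -40/37 - 8*sqrt(7)/37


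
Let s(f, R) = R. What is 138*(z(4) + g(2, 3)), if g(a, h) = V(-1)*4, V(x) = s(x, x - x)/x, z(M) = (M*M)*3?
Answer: 6624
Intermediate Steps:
z(M) = 3*M² (z(M) = M²*3 = 3*M²)
V(x) = 0 (V(x) = (x - x)/x = 0/x = 0)
g(a, h) = 0 (g(a, h) = 0*4 = 0)
138*(z(4) + g(2, 3)) = 138*(3*4² + 0) = 138*(3*16 + 0) = 138*(48 + 0) = 138*48 = 6624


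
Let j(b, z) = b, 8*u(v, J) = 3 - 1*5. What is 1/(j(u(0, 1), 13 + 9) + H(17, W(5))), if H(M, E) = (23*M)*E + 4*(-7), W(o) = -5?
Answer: -4/7933 ≈ -0.00050422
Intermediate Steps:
u(v, J) = -¼ (u(v, J) = (3 - 1*5)/8 = (3 - 5)/8 = (⅛)*(-2) = -¼)
H(M, E) = -28 + 23*E*M (H(M, E) = 23*E*M - 28 = -28 + 23*E*M)
1/(j(u(0, 1), 13 + 9) + H(17, W(5))) = 1/(-¼ + (-28 + 23*(-5)*17)) = 1/(-¼ + (-28 - 1955)) = 1/(-¼ - 1983) = 1/(-7933/4) = -4/7933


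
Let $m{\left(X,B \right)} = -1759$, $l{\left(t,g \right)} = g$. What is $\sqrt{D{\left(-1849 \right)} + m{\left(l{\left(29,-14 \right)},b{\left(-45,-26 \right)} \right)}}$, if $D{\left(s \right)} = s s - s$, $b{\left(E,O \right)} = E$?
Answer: $\sqrt{3418891} \approx 1849.0$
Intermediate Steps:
$D{\left(s \right)} = s^{2} - s$
$\sqrt{D{\left(-1849 \right)} + m{\left(l{\left(29,-14 \right)},b{\left(-45,-26 \right)} \right)}} = \sqrt{- 1849 \left(-1 - 1849\right) - 1759} = \sqrt{\left(-1849\right) \left(-1850\right) - 1759} = \sqrt{3420650 - 1759} = \sqrt{3418891}$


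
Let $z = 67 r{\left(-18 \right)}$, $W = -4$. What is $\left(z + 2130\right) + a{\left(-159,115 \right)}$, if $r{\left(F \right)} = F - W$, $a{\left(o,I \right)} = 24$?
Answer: $1216$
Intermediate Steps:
$r{\left(F \right)} = 4 + F$ ($r{\left(F \right)} = F - -4 = F + 4 = 4 + F$)
$z = -938$ ($z = 67 \left(4 - 18\right) = 67 \left(-14\right) = -938$)
$\left(z + 2130\right) + a{\left(-159,115 \right)} = \left(-938 + 2130\right) + 24 = 1192 + 24 = 1216$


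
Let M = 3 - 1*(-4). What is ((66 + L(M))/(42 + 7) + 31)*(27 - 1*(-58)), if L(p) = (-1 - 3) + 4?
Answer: 134725/49 ≈ 2749.5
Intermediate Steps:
M = 7 (M = 3 + 4 = 7)
L(p) = 0 (L(p) = -4 + 4 = 0)
((66 + L(M))/(42 + 7) + 31)*(27 - 1*(-58)) = ((66 + 0)/(42 + 7) + 31)*(27 - 1*(-58)) = (66/49 + 31)*(27 + 58) = (66*(1/49) + 31)*85 = (66/49 + 31)*85 = (1585/49)*85 = 134725/49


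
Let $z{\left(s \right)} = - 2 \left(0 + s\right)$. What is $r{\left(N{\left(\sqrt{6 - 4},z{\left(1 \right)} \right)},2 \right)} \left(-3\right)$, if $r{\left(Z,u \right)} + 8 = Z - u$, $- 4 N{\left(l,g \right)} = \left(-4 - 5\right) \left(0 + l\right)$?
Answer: $30 - \frac{27 \sqrt{2}}{4} \approx 20.454$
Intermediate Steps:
$z{\left(s \right)} = - 2 s$
$N{\left(l,g \right)} = \frac{9 l}{4}$ ($N{\left(l,g \right)} = - \frac{\left(-4 - 5\right) \left(0 + l\right)}{4} = - \frac{\left(-9\right) l}{4} = \frac{9 l}{4}$)
$r{\left(Z,u \right)} = -8 + Z - u$ ($r{\left(Z,u \right)} = -8 + \left(Z - u\right) = -8 + Z - u$)
$r{\left(N{\left(\sqrt{6 - 4},z{\left(1 \right)} \right)},2 \right)} \left(-3\right) = \left(-8 + \frac{9 \sqrt{6 - 4}}{4} - 2\right) \left(-3\right) = \left(-8 + \frac{9 \sqrt{2}}{4} - 2\right) \left(-3\right) = \left(-10 + \frac{9 \sqrt{2}}{4}\right) \left(-3\right) = 30 - \frac{27 \sqrt{2}}{4}$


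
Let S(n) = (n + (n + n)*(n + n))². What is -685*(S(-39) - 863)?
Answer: -25030695970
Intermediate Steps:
S(n) = (n + 4*n²)² (S(n) = (n + (2*n)*(2*n))² = (n + 4*n²)²)
-685*(S(-39) - 863) = -685*((-39)²*(1 + 4*(-39))² - 863) = -685*(1521*(1 - 156)² - 863) = -685*(1521*(-155)² - 863) = -685*(1521*24025 - 863) = -685*(36542025 - 863) = -685*36541162 = -25030695970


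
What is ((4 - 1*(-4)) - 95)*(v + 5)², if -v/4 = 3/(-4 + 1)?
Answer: -7047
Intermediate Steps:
v = 4 (v = -12/(-4 + 1) = -12/(-3) = -12*(-1)/3 = -4*(-1) = 4)
((4 - 1*(-4)) - 95)*(v + 5)² = ((4 - 1*(-4)) - 95)*(4 + 5)² = ((4 + 4) - 95)*9² = (8 - 95)*81 = -87*81 = -7047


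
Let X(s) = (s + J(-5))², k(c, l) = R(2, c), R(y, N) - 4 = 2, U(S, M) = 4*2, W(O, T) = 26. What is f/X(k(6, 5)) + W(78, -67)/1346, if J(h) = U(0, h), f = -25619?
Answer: -17239039/131908 ≈ -130.69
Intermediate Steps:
U(S, M) = 8
J(h) = 8
R(y, N) = 6 (R(y, N) = 4 + 2 = 6)
k(c, l) = 6
X(s) = (8 + s)² (X(s) = (s + 8)² = (8 + s)²)
f/X(k(6, 5)) + W(78, -67)/1346 = -25619/(8 + 6)² + 26/1346 = -25619/(14²) + 26*(1/1346) = -25619/196 + 13/673 = -17239039/131908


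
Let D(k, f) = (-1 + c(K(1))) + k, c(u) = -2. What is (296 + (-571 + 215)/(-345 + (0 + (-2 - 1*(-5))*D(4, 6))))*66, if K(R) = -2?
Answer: 1117468/57 ≈ 19605.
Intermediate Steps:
D(k, f) = -3 + k (D(k, f) = (-1 - 2) + k = -3 + k)
(296 + (-571 + 215)/(-345 + (0 + (-2 - 1*(-5))*D(4, 6))))*66 = (296 + (-571 + 215)/(-345 + (0 + (-2 - 1*(-5))*(-3 + 4))))*66 = (296 - 356/(-345 + (0 + (-2 + 5)*1)))*66 = (296 - 356/(-345 + (0 + 3*1)))*66 = (296 - 356/(-345 + (0 + 3)))*66 = (296 - 356/(-345 + 3))*66 = (296 - 356/(-342))*66 = (296 - 356*(-1/342))*66 = (296 + 178/171)*66 = (50794/171)*66 = 1117468/57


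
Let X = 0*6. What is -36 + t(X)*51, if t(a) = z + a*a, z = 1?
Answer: 15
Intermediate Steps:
X = 0
t(a) = 1 + a² (t(a) = 1 + a*a = 1 + a²)
-36 + t(X)*51 = -36 + (1 + 0²)*51 = -36 + (1 + 0)*51 = -36 + 1*51 = -36 + 51 = 15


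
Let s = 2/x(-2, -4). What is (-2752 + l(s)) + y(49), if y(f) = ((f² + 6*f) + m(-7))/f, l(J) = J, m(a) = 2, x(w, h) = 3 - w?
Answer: -660657/245 ≈ -2696.6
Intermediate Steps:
s = ⅖ (s = 2/(3 - 1*(-2)) = 2/(3 + 2) = 2/5 = 2*(⅕) = ⅖ ≈ 0.40000)
y(f) = (2 + f² + 6*f)/f (y(f) = ((f² + 6*f) + 2)/f = (2 + f² + 6*f)/f)
(-2752 + l(s)) + y(49) = (-2752 + ⅖) + (6 + 49 + 2/49) = -13758/5 + (6 + 49 + 2*(1/49)) = -13758/5 + (6 + 49 + 2/49) = -13758/5 + 2697/49 = -660657/245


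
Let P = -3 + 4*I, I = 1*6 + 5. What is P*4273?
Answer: 175193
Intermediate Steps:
I = 11 (I = 6 + 5 = 11)
P = 41 (P = -3 + 4*11 = -3 + 44 = 41)
P*4273 = 41*4273 = 175193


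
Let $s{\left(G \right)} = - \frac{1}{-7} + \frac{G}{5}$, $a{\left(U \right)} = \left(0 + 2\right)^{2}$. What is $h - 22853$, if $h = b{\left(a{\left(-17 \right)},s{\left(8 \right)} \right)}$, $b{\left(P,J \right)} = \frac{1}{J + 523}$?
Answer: $- \frac{419718163}{18366} \approx -22853.0$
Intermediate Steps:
$a{\left(U \right)} = 4$ ($a{\left(U \right)} = 2^{2} = 4$)
$s{\left(G \right)} = \frac{1}{7} + \frac{G}{5}$ ($s{\left(G \right)} = \left(-1\right) \left(- \frac{1}{7}\right) + G \frac{1}{5} = \frac{1}{7} + \frac{G}{5}$)
$b{\left(P,J \right)} = \frac{1}{523 + J}$
$h = \frac{35}{18366}$ ($h = \frac{1}{523 + \left(\frac{1}{7} + \frac{1}{5} \cdot 8\right)} = \frac{1}{523 + \left(\frac{1}{7} + \frac{8}{5}\right)} = \frac{1}{523 + \frac{61}{35}} = \frac{1}{\frac{18366}{35}} = \frac{35}{18366} \approx 0.0019057$)
$h - 22853 = \frac{35}{18366} - 22853 = - \frac{419718163}{18366}$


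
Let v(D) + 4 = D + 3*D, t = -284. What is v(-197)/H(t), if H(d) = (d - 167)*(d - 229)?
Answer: -8/2337 ≈ -0.0034232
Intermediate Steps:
H(d) = (-229 + d)*(-167 + d) (H(d) = (-167 + d)*(-229 + d) = (-229 + d)*(-167 + d))
v(D) = -4 + 4*D (v(D) = -4 + (D + 3*D) = -4 + 4*D)
v(-197)/H(t) = (-4 + 4*(-197))/(38243 + (-284)² - 396*(-284)) = (-4 - 788)/(38243 + 80656 + 112464) = -792/231363 = -792*1/231363 = -8/2337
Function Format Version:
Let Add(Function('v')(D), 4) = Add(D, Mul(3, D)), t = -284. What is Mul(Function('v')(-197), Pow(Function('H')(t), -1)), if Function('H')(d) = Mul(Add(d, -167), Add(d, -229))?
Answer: Rational(-8, 2337) ≈ -0.0034232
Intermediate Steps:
Function('H')(d) = Mul(Add(-229, d), Add(-167, d)) (Function('H')(d) = Mul(Add(-167, d), Add(-229, d)) = Mul(Add(-229, d), Add(-167, d)))
Function('v')(D) = Add(-4, Mul(4, D)) (Function('v')(D) = Add(-4, Add(D, Mul(3, D))) = Add(-4, Mul(4, D)))
Mul(Function('v')(-197), Pow(Function('H')(t), -1)) = Mul(Add(-4, Mul(4, -197)), Pow(Add(38243, Pow(-284, 2), Mul(-396, -284)), -1)) = Mul(Add(-4, -788), Pow(Add(38243, 80656, 112464), -1)) = Mul(-792, Pow(231363, -1)) = Mul(-792, Rational(1, 231363)) = Rational(-8, 2337)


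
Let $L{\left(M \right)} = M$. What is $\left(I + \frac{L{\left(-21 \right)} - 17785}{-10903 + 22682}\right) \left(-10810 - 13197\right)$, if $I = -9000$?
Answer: $\frac{2545433545642}{11779} \approx 2.161 \cdot 10^{8}$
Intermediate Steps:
$\left(I + \frac{L{\left(-21 \right)} - 17785}{-10903 + 22682}\right) \left(-10810 - 13197\right) = \left(-9000 + \frac{-21 - 17785}{-10903 + 22682}\right) \left(-10810 - 13197\right) = \left(-9000 - \frac{17806}{11779}\right) \left(-24007\right) = \left(- \frac{106028806}{11779}\right) \left(-24007\right) = \frac{2545433545642}{11779}$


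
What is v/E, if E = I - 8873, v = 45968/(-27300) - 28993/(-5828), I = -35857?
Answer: -10069373/136860381000 ≈ -7.3574e-5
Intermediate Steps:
v = 10069373/3059700 (v = 45968*(-1/27300) - 28993*(-1/5828) = -884/525 + 28993/5828 = 10069373/3059700 ≈ 3.2910)
E = -44730 (E = -35857 - 8873 = -44730)
v/E = (10069373/3059700)/(-44730) = (10069373/3059700)*(-1/44730) = -10069373/136860381000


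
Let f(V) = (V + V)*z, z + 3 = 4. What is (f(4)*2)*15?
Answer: 240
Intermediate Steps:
z = 1 (z = -3 + 4 = 1)
f(V) = 2*V (f(V) = (V + V)*1 = (2*V)*1 = 2*V)
(f(4)*2)*15 = ((2*4)*2)*15 = (8*2)*15 = 16*15 = 240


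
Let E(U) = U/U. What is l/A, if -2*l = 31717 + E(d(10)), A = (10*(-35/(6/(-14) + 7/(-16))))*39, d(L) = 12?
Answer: -1538323/1528800 ≈ -1.0062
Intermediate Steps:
E(U) = 1
A = 1528800/97 (A = (10*(-35/(6*(-1/14) + 7*(-1/16))))*39 = (10*(-35/(-3/7 - 7/16)))*39 = (10*(-35/(-97/112)))*39 = (10*(-35*(-112/97)))*39 = (10*(3920/97))*39 = (39200/97)*39 = 1528800/97 ≈ 15761.)
l = -15859 (l = -(31717 + 1)/2 = -1/2*31718 = -15859)
l/A = -15859/1528800/97 = -15859*97/1528800 = -1538323/1528800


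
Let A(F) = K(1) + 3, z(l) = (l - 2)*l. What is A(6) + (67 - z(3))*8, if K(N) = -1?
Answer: 514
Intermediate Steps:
z(l) = l*(-2 + l) (z(l) = (-2 + l)*l = l*(-2 + l))
A(F) = 2 (A(F) = -1 + 3 = 2)
A(6) + (67 - z(3))*8 = 2 + (67 - 3*(-2 + 3))*8 = 2 + (67 - 3)*8 = 2 + 64*8 = 2 + 512 = 514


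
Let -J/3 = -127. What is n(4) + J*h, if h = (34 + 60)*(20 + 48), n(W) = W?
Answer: 2435356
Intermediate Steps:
J = 381 (J = -3*(-127) = 381)
h = 6392 (h = 94*68 = 6392)
n(4) + J*h = 4 + 381*6392 = 4 + 2435352 = 2435356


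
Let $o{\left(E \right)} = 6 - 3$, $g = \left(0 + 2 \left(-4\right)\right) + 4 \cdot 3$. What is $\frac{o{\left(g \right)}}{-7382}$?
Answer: $- \frac{3}{7382} \approx -0.00040639$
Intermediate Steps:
$g = 4$ ($g = \left(0 - 8\right) + 12 = -8 + 12 = 4$)
$o{\left(E \right)} = 3$ ($o{\left(E \right)} = 6 - 3 = 3$)
$\frac{o{\left(g \right)}}{-7382} = \frac{1}{-7382} \cdot 3 = \left(- \frac{1}{7382}\right) 3 = - \frac{3}{7382}$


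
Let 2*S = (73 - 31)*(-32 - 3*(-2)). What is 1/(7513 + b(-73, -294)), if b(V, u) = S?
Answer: 1/6967 ≈ 0.00014353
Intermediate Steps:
S = -546 (S = ((73 - 31)*(-32 - 3*(-2)))/2 = (42*(-32 + 6))/2 = (42*(-26))/2 = (½)*(-1092) = -546)
b(V, u) = -546
1/(7513 + b(-73, -294)) = 1/(7513 - 546) = 1/6967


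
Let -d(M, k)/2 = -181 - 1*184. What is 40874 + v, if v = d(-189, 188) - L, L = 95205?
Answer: -53601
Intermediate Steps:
d(M, k) = 730 (d(M, k) = -2*(-181 - 1*184) = -2*(-181 - 184) = -2*(-365) = 730)
v = -94475 (v = 730 - 1*95205 = 730 - 95205 = -94475)
40874 + v = 40874 - 94475 = -53601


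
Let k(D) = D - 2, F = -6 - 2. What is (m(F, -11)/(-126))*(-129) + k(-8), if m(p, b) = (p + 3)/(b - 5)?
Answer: -6505/672 ≈ -9.6801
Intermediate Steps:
F = -8
m(p, b) = (3 + p)/(-5 + b)
k(D) = -2 + D
(m(F, -11)/(-126))*(-129) + k(-8) = (((3 - 8)/(-5 - 11))/(-126))*(-129) + (-2 - 8) = ((-5/(-16))*(-1/126))*(-129) - 10 = (-1/16*(-5)*(-1/126))*(-129) - 10 = ((5/16)*(-1/126))*(-129) - 10 = -5/2016*(-129) - 10 = 215/672 - 10 = -6505/672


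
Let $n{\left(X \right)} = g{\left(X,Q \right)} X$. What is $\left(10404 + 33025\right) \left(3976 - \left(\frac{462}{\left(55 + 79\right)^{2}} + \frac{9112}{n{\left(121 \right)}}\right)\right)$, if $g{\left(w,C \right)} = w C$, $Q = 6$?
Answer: $\frac{68090051221285727}{394340694} \approx 1.7267 \cdot 10^{8}$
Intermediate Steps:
$g{\left(w,C \right)} = C w$
$n{\left(X \right)} = 6 X^{2}$ ($n{\left(X \right)} = 6 X X = 6 X^{2}$)
$\left(10404 + 33025\right) \left(3976 - \left(\frac{462}{\left(55 + 79\right)^{2}} + \frac{9112}{n{\left(121 \right)}}\right)\right) = \left(10404 + 33025\right) \left(3976 - \left(\frac{4556}{43923} + \frac{462}{\left(55 + 79\right)^{2}}\right)\right) = 43429 \left(3976 - \left(\frac{231}{8978} + \frac{4556}{43923}\right)\right) = 43429 \left(3976 - \frac{51049981}{394340694}\right) = 43429 \cdot \frac{1567847549363}{394340694} = \frac{68090051221285727}{394340694}$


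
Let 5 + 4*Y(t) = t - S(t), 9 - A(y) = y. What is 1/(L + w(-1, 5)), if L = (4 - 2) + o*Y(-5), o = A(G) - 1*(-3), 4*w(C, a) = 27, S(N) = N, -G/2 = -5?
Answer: 4/25 ≈ 0.16000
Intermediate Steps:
G = 10 (G = -2*(-5) = 10)
A(y) = 9 - y
w(C, a) = 27/4 (w(C, a) = (¼)*27 = 27/4)
Y(t) = -5/4 (Y(t) = -5/4 + (t - t)/4 = -5/4 + (¼)*0 = -5/4 + 0 = -5/4)
o = 2 (o = (9 - 1*10) - 1*(-3) = (9 - 10) + 3 = -1 + 3 = 2)
L = -½ (L = (4 - 2) + 2*(-5/4) = 2 - 5/2 = -½ ≈ -0.50000)
1/(L + w(-1, 5)) = 1/(-½ + 27/4) = 1/(25/4) = 4/25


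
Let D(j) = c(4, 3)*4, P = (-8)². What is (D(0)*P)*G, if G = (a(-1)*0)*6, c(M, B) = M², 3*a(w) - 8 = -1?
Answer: 0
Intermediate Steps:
P = 64
a(w) = 7/3 (a(w) = 8/3 + (⅓)*(-1) = 8/3 - ⅓ = 7/3)
G = 0 (G = ((7/3)*0)*6 = 0*6 = 0)
D(j) = 64 (D(j) = 4²*4 = 16*4 = 64)
(D(0)*P)*G = (64*64)*0 = 4096*0 = 0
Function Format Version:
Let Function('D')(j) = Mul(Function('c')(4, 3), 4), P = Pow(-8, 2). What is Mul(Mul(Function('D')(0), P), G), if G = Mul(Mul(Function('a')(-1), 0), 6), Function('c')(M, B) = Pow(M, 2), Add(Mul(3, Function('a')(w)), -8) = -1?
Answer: 0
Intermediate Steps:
P = 64
Function('a')(w) = Rational(7, 3) (Function('a')(w) = Add(Rational(8, 3), Mul(Rational(1, 3), -1)) = Add(Rational(8, 3), Rational(-1, 3)) = Rational(7, 3))
G = 0 (G = Mul(Mul(Rational(7, 3), 0), 6) = Mul(0, 6) = 0)
Function('D')(j) = 64 (Function('D')(j) = Mul(Pow(4, 2), 4) = Mul(16, 4) = 64)
Mul(Mul(Function('D')(0), P), G) = Mul(Mul(64, 64), 0) = Mul(4096, 0) = 0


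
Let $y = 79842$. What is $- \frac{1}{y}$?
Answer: $- \frac{1}{79842} \approx -1.2525 \cdot 10^{-5}$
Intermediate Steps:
$- \frac{1}{y} = - \frac{1}{79842}$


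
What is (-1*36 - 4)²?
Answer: 1600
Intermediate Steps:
(-1*36 - 4)² = (-36 - 4)² = (-40)² = 1600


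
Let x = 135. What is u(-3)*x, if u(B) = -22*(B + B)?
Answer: 17820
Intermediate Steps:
u(B) = -44*B
u(-3)*x = -44*(-3)*135 = 132*135 = 17820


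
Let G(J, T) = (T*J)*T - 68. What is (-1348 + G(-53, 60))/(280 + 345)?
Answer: -192216/625 ≈ -307.55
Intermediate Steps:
G(J, T) = -68 + J*T**2 (G(J, T) = (J*T)*T - 68 = J*T**2 - 68 = -68 + J*T**2)
(-1348 + G(-53, 60))/(280 + 345) = (-1348 + (-68 - 53*60**2))/(280 + 345) = (-1348 + (-68 - 53*3600))/625 = (-1348 + (-68 - 190800))*(1/625) = (-1348 - 190868)*(1/625) = -192216*1/625 = -192216/625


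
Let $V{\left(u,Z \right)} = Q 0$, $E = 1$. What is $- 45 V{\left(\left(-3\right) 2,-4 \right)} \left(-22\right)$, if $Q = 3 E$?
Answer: $0$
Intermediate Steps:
$Q = 3$ ($Q = 3 \cdot 1 = 3$)
$V{\left(u,Z \right)} = 0$ ($V{\left(u,Z \right)} = 3 \cdot 0 = 0$)
$- 45 V{\left(\left(-3\right) 2,-4 \right)} \left(-22\right) = \left(-45\right) 0 \left(-22\right) = 0 \left(-22\right) = 0$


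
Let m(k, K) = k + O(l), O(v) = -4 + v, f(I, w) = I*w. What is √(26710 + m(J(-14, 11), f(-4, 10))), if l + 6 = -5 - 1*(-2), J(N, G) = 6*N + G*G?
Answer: √26734 ≈ 163.51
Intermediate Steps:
J(N, G) = G² + 6*N (J(N, G) = 6*N + G² = G² + 6*N)
l = -9 (l = -6 + (-5 - 1*(-2)) = -6 + (-5 + 2) = -6 - 3 = -9)
m(k, K) = -13 + k (m(k, K) = k + (-4 - 9) = k - 13 = -13 + k)
√(26710 + m(J(-14, 11), f(-4, 10))) = √(26710 + (-13 + (11² + 6*(-14)))) = √(26710 + (-13 + (121 - 84))) = √(26710 + (-13 + 37)) = √(26710 + 24) = √26734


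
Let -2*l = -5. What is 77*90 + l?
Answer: 13865/2 ≈ 6932.5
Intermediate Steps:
l = 5/2 (l = -½*(-5) = 5/2 ≈ 2.5000)
77*90 + l = 77*90 + 5/2 = 6930 + 5/2 = 13865/2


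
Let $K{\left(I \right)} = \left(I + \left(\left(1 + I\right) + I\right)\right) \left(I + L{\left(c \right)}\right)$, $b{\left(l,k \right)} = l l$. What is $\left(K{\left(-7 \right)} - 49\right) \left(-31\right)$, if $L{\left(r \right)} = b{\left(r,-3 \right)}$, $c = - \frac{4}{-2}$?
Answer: $-341$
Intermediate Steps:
$c = 2$ ($c = \left(-4\right) \left(- \frac{1}{2}\right) = 2$)
$b{\left(l,k \right)} = l^{2}$
$L{\left(r \right)} = r^{2}$
$K{\left(I \right)} = \left(1 + 3 I\right) \left(4 + I\right)$ ($K{\left(I \right)} = \left(I + \left(\left(1 + I\right) + I\right)\right) \left(I + 2^{2}\right) = \left(I + \left(1 + 2 I\right)\right) \left(I + 4\right) = \left(1 + 3 I\right) \left(4 + I\right)$)
$\left(K{\left(-7 \right)} - 49\right) \left(-31\right) = \left(\left(4 + 3 \left(-7\right)^{2} + 13 \left(-7\right)\right) - 49\right) \left(-31\right) = \left(\left(4 + 3 \cdot 49 - 91\right) - 49\right) \left(-31\right) = \left(\left(4 + 147 - 91\right) - 49\right) \left(-31\right) = \left(60 - 49\right) \left(-31\right) = 11 \left(-31\right) = -341$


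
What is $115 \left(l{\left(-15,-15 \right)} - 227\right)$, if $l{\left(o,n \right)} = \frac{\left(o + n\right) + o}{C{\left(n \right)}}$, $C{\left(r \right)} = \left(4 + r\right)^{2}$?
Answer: $- \frac{3163880}{121} \approx -26148.0$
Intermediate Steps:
$l{\left(o,n \right)} = \frac{n + 2 o}{\left(4 + n\right)^{2}}$ ($l{\left(o,n \right)} = \frac{\left(o + n\right) + o}{\left(4 + n\right)^{2}} = \frac{\left(n + o\right) + o}{\left(4 + n\right)^{2}} = \frac{n + 2 o}{\left(4 + n\right)^{2}}$)
$115 \left(l{\left(-15,-15 \right)} - 227\right) = 115 \left(\frac{-15 + 2 \left(-15\right)}{\left(4 - 15\right)^{2}} - 227\right) = 115 \left(\frac{-15 - 30}{121} - 227\right) = 115 \left(\frac{1}{121} \left(-45\right) - 227\right) = 115 \left(- \frac{45}{121} - 227\right) = 115 \left(- \frac{27512}{121}\right) = - \frac{3163880}{121}$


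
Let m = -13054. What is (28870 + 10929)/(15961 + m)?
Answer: 39799/2907 ≈ 13.691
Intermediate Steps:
(28870 + 10929)/(15961 + m) = (28870 + 10929)/(15961 - 13054) = 39799/2907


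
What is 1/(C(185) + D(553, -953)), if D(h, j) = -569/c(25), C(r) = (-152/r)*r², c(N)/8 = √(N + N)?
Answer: -89984000/2530349756239 + 22760*√2/2530349756239 ≈ -3.5549e-5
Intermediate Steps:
c(N) = 8*√2*√N (c(N) = 8*√(N + N) = 8*√(2*N) = 8*(√2*√N) = 8*√2*√N)
C(r) = -152*r
D(h, j) = -569*√2/80
1/(C(185) + D(553, -953)) = 1/(-152*185 - 569*√2/80) = 1/(-28120 - 569*√2/80)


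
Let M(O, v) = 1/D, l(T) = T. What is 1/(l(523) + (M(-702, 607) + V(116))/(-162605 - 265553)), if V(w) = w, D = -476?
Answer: 203803208/106589022569 ≈ 0.0019120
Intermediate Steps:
M(O, v) = -1/476 (M(O, v) = 1/(-476) = -1/476)
1/(l(523) + (M(-702, 607) + V(116))/(-162605 - 265553)) = 1/(523 + (-1/476 + 116)/(-162605 - 265553)) = 1/(523 + (55215/476)/(-428158)) = 1/(523 + (55215/476)*(-1/428158)) = 1/(523 - 55215/203803208) = 1/(106589022569/203803208) = 203803208/106589022569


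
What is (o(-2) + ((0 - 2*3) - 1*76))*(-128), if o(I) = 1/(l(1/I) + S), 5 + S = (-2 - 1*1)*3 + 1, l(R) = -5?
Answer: 94528/9 ≈ 10503.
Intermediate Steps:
S = -13 (S = -5 + ((-2 - 1*1)*3 + 1) = -5 + ((-2 - 1)*3 + 1) = -5 + (-3*3 + 1) = -5 + (-9 + 1) = -5 - 8 = -13)
o(I) = -1/18 (o(I) = 1/(-5 - 13) = 1/(-18) = -1/18)
(o(-2) + ((0 - 2*3) - 1*76))*(-128) = (-1/18 + ((0 - 2*3) - 1*76))*(-128) = (-1/18 + ((0 - 6) - 76))*(-128) = (-1/18 + (-6 - 76))*(-128) = (-1/18 - 82)*(-128) = -1477/18*(-128) = 94528/9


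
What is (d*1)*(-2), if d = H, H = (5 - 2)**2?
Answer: -18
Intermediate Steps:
H = 9 (H = 3**2 = 9)
d = 9
(d*1)*(-2) = (9*1)*(-2) = 9*(-2) = -18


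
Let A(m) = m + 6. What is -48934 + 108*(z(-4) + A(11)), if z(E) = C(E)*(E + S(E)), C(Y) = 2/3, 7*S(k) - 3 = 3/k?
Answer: -331540/7 ≈ -47363.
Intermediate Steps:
S(k) = 3/7 + 3/(7*k) (S(k) = 3/7 + (3/k)/7 = 3/7 + 3/(7*k))
C(Y) = ⅔ (C(Y) = 2*(⅓) = ⅔)
z(E) = 2*E/3 + 2*(1 + E)/(7*E) (z(E) = 2*(E + 3*(1 + E)/(7*E))/3 = 2*E/3 + 2*(1 + E)/(7*E))
A(m) = 6 + m
-48934 + 108*(z(-4) + A(11)) = -48934 + 108*((2/21)*(3 + 3*(-4) + 7*(-4)²)/(-4) + (6 + 11)) = -48934 + 108*((2/21)*(-¼)*(3 - 12 + 7*16) + 17) = -48934 + 108*((2/21)*(-¼)*(3 - 12 + 112) + 17) = -48934 + 108*((2/21)*(-¼)*103 + 17) = -48934 + 108*(-103/42 + 17) = -48934 + 108*(611/42) = -48934 + 10998/7 = -331540/7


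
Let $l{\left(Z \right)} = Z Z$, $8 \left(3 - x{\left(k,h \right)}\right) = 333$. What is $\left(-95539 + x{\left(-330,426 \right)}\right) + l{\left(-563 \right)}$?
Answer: $\frac{1771131}{8} \approx 2.2139 \cdot 10^{5}$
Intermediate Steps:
$x{\left(k,h \right)} = - \frac{309}{8}$ ($x{\left(k,h \right)} = 3 - \frac{333}{8} = - \frac{309}{8}$)
$l{\left(Z \right)} = Z^{2}$
$\left(-95539 + x{\left(-330,426 \right)}\right) + l{\left(-563 \right)} = \left(-95539 - \frac{309}{8}\right) + \left(-563\right)^{2} = - \frac{764621}{8} + 316969 = \frac{1771131}{8}$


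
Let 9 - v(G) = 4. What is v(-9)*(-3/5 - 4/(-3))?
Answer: 11/3 ≈ 3.6667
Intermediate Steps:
v(G) = 5 (v(G) = 9 - 1*4 = 9 - 4 = 5)
v(-9)*(-3/5 - 4/(-3)) = 5*(-3/5 - 4/(-3)) = 5*(-3*⅕ - 4*(-⅓)) = 5*(-⅗ + 4/3) = 5*(11/15) = 11/3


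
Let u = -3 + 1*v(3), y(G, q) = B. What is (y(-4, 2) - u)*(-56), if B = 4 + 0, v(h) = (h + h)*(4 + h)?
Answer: 1960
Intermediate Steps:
v(h) = 2*h*(4 + h) (v(h) = (2*h)*(4 + h) = 2*h*(4 + h))
B = 4
y(G, q) = 4
u = 39 (u = -3 + 1*(2*3*(4 + 3)) = -3 + 1*(2*3*7) = -3 + 1*42 = -3 + 42 = 39)
(y(-4, 2) - u)*(-56) = (4 - 1*39)*(-56) = (4 - 39)*(-56) = -35*(-56) = 1960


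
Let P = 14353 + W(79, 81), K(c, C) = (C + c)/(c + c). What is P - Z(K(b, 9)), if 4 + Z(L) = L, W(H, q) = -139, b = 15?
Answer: 71086/5 ≈ 14217.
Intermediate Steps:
K(c, C) = (C + c)/(2*c) (K(c, C) = (C + c)/((2*c)) = (C + c)*(1/(2*c)) = (C + c)/(2*c))
Z(L) = -4 + L
P = 14214 (P = 14353 - 139 = 14214)
P - Z(K(b, 9)) = 14214 - (-4 + (1/2)*(9 + 15)/15) = 14214 - (-4 + (1/2)*(1/15)*24) = 14214 - (-4 + 4/5) = 14214 - 1*(-16/5) = 14214 + 16/5 = 71086/5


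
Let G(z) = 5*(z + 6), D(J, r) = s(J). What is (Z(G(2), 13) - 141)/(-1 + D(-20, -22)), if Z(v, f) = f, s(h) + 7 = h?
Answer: 32/7 ≈ 4.5714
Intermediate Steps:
s(h) = -7 + h
D(J, r) = -7 + J
G(z) = 30 + 5*z (G(z) = 5*(6 + z) = 30 + 5*z)
(Z(G(2), 13) - 141)/(-1 + D(-20, -22)) = (13 - 141)/(-1 + (-7 - 20)) = -128/(-1 - 27) = -128/(-28) = -128*(-1/28) = 32/7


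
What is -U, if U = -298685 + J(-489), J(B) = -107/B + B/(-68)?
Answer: 9931627223/33252 ≈ 2.9868e+5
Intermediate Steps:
J(B) = -107/B - B/68 (J(B) = -107/B + B*(-1/68) = -107/B - B/68)
U = -9931627223/33252 (U = -298685 + (-107/(-489) - 1/68*(-489)) = -298685 + (-107*(-1/489) + 489/68) = -298685 + (107/489 + 489/68) = -298685 + 246397/33252 = -9931627223/33252 ≈ -2.9868e+5)
-U = -1*(-9931627223/33252) = 9931627223/33252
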